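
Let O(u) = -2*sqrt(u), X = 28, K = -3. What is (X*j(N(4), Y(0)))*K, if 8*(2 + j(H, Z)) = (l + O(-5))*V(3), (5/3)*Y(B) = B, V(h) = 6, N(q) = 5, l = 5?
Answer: -147 + 126*I*sqrt(5) ≈ -147.0 + 281.74*I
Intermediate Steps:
Y(B) = 3*B/5
j(H, Z) = 7/4 - 3*I*sqrt(5)/2 (j(H, Z) = -2 + ((5 - 2*I*sqrt(5))*6)/8 = -2 + (30 - 12*I*sqrt(5))/8 = -2 + (15/4 - 3*I*sqrt(5)/2) = 7/4 - 3*I*sqrt(5)/2)
(X*j(N(4), Y(0)))*K = (28*(7/4 - 3*I*sqrt(5)/2))*(-3) = (49 - 42*I*sqrt(5))*(-3) = -147 + 126*I*sqrt(5)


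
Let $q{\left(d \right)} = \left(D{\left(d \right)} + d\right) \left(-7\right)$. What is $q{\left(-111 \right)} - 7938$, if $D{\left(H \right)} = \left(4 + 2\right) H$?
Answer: $-2499$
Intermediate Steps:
$D{\left(H \right)} = 6 H$
$q{\left(d \right)} = - 49 d$ ($q{\left(d \right)} = \left(6 d + d\right) \left(-7\right) = 7 d \left(-7\right) = - 49 d$)
$q{\left(-111 \right)} - 7938 = \left(-49\right) \left(-111\right) - 7938 = 5439 - 7938 = -2499$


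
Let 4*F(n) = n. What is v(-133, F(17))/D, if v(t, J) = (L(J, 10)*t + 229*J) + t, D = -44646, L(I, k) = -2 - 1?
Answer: -4957/178584 ≈ -0.027757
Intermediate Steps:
F(n) = n/4
L(I, k) = -3
v(t, J) = -2*t + 229*J (v(t, J) = (-3*t + 229*J) + t = -2*t + 229*J)
v(-133, F(17))/D = (-2*(-133) + 229*((¼)*17))/(-44646) = (266 + 229*(17/4))*(-1/44646) = (266 + 3893/4)*(-1/44646) = (4957/4)*(-1/44646) = -4957/178584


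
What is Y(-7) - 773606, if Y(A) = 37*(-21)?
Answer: -774383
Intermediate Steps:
Y(A) = -777
Y(-7) - 773606 = -777 - 773606 = -774383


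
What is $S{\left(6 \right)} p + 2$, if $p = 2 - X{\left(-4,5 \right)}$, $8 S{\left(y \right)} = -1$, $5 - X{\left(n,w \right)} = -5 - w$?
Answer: $\frac{29}{8} \approx 3.625$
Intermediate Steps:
$X{\left(n,w \right)} = 10 + w$ ($X{\left(n,w \right)} = 5 - \left(-5 - w\right) = 5 + \left(5 + w\right) = 10 + w$)
$S{\left(y \right)} = - \frac{1}{8}$ ($S{\left(y \right)} = \frac{1}{8} \left(-1\right) = - \frac{1}{8}$)
$p = -13$ ($p = 2 - \left(10 + 5\right) = 2 - 15 = -13$)
$S{\left(6 \right)} p + 2 = \left(- \frac{1}{8}\right) \left(-13\right) + 2 = \frac{13}{8} + 2 = \frac{29}{8}$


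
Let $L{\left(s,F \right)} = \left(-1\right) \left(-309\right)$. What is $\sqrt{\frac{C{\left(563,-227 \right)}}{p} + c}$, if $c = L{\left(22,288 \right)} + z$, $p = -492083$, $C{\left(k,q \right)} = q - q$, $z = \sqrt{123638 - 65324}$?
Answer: $\sqrt{309 + \sqrt{58314}} \approx 23.462$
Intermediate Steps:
$z = \sqrt{58314} \approx 241.48$
$C{\left(k,q \right)} = 0$
$L{\left(s,F \right)} = 309$
$c = 309 + \sqrt{58314} \approx 550.48$
$\sqrt{\frac{C{\left(563,-227 \right)}}{p} + c} = \sqrt{\frac{0}{-492083} + \left(309 + \sqrt{58314}\right)} = \sqrt{0 \left(- \frac{1}{492083}\right) + \left(309 + \sqrt{58314}\right)} = \sqrt{0 + \left(309 + \sqrt{58314}\right)} = \sqrt{309 + \sqrt{58314}}$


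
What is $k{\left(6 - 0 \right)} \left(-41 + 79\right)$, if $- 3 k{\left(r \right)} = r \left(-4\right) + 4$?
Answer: $\frac{760}{3} \approx 253.33$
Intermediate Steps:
$k{\left(r \right)} = - \frac{4}{3} + \frac{4 r}{3}$ ($k{\left(r \right)} = - \frac{r \left(-4\right) + 4}{3} = - \frac{- 4 r + 4}{3} = - \frac{4 - 4 r}{3} = - \frac{4}{3} + \frac{4 r}{3}$)
$k{\left(6 - 0 \right)} \left(-41 + 79\right) = \left(- \frac{4}{3} + \frac{4 \left(6 - 0\right)}{3}\right) \left(-41 + 79\right) = \left(- \frac{4}{3} + \frac{4 \left(6 + 0\right)}{3}\right) 38 = \left(- \frac{4}{3} + \frac{4}{3} \cdot 6\right) 38 = \left(- \frac{4}{3} + 8\right) 38 = \frac{20}{3} \cdot 38 = \frac{760}{3}$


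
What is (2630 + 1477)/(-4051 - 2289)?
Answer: -4107/6340 ≈ -0.64779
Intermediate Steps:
(2630 + 1477)/(-4051 - 2289) = 4107/(-6340) = 4107*(-1/6340) = -4107/6340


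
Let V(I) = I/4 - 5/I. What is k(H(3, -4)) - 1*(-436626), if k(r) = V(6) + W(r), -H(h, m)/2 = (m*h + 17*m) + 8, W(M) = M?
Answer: 1310312/3 ≈ 4.3677e+5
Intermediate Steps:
V(I) = -5/I + I/4 (V(I) = I*(1/4) - 5/I = I/4 - 5/I = -5/I + I/4)
H(h, m) = -16 - 34*m - 2*h*m (H(h, m) = -2*((m*h + 17*m) + 8) = -2*((h*m + 17*m) + 8) = -2*((17*m + h*m) + 8) = -2*(8 + 17*m + h*m) = -16 - 34*m - 2*h*m)
k(r) = 2/3 + r (k(r) = (-5/6 + (1/4)*6) + r = (-5*1/6 + 3/2) + r = (-5/6 + 3/2) + r = 2/3 + r)
k(H(3, -4)) - 1*(-436626) = (2/3 + (-16 - 34*(-4) - 2*3*(-4))) - 1*(-436626) = (2/3 + (-16 + 136 + 24)) + 436626 = (2/3 + 144) + 436626 = 434/3 + 436626 = 1310312/3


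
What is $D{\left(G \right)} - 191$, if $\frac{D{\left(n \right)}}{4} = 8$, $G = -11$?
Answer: $-159$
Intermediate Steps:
$D{\left(n \right)} = 32$ ($D{\left(n \right)} = 4 \cdot 8 = 32$)
$D{\left(G \right)} - 191 = 32 - 191 = -159$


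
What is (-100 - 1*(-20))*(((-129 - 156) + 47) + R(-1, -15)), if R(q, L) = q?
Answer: 19120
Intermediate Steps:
(-100 - 1*(-20))*(((-129 - 156) + 47) + R(-1, -15)) = (-100 - 1*(-20))*(((-129 - 156) + 47) - 1) = (-100 + 20)*((-285 + 47) - 1) = -80*(-238 - 1) = -80*(-239) = 19120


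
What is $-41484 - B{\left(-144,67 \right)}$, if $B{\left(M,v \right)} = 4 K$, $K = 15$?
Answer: $-41544$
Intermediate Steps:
$B{\left(M,v \right)} = 60$ ($B{\left(M,v \right)} = 4 \cdot 15 = 60$)
$-41484 - B{\left(-144,67 \right)} = -41484 - 60 = -41544$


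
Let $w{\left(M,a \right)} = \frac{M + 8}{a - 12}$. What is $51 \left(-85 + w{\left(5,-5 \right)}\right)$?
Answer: $-4374$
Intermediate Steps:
$w{\left(M,a \right)} = \frac{8 + M}{-12 + a}$
$51 \left(-85 + w{\left(5,-5 \right)}\right) = 51 \left(-85 + \frac{8 + 5}{-12 - 5}\right) = 51 \left(-85 + \frac{1}{-17} \cdot 13\right) = 51 \left(-85 - \frac{13}{17}\right) = 51 \left(- \frac{1458}{17}\right) = -4374$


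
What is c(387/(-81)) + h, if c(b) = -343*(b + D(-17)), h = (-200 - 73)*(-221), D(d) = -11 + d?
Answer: 644182/9 ≈ 71576.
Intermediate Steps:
h = 60333 (h = -273*(-221) = 60333)
c(b) = 9604 - 343*b (c(b) = -343*(b + (-11 - 17)) = -343*(b - 28) = -343*(-28 + b) = 9604 - 343*b)
c(387/(-81)) + h = (9604 - 132741/(-81)) + 60333 = (9604 - 132741*(-1)/81) + 60333 = (9604 - 343*(-43/9)) + 60333 = (9604 + 14749/9) + 60333 = 101185/9 + 60333 = 644182/9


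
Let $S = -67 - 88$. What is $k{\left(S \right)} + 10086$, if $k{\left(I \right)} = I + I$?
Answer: $9776$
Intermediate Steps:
$S = -155$
$k{\left(I \right)} = 2 I$
$k{\left(S \right)} + 10086 = 2 \left(-155\right) + 10086 = -310 + 10086 = 9776$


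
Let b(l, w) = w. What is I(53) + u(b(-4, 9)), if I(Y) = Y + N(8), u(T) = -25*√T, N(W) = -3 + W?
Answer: -17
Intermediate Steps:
I(Y) = 5 + Y (I(Y) = Y + (-3 + 8) = Y + 5 = 5 + Y)
I(53) + u(b(-4, 9)) = (5 + 53) - 25*√9 = 58 - 25*3 = 58 - 75 = -17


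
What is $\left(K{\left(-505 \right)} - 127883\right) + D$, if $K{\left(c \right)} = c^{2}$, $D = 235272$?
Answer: $362414$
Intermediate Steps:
$\left(K{\left(-505 \right)} - 127883\right) + D = \left(\left(-505\right)^{2} - 127883\right) + 235272 = \left(255025 - 127883\right) + 235272 = 127142 + 235272 = 362414$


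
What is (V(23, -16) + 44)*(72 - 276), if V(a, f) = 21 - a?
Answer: -8568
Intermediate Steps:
(V(23, -16) + 44)*(72 - 276) = ((21 - 1*23) + 44)*(72 - 276) = ((21 - 23) + 44)*(-204) = (-2 + 44)*(-204) = 42*(-204) = -8568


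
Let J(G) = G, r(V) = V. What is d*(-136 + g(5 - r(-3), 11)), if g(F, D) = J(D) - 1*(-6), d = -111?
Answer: 13209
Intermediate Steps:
g(F, D) = 6 + D (g(F, D) = D - 1*(-6) = D + 6 = 6 + D)
d*(-136 + g(5 - r(-3), 11)) = -111*(-136 + (6 + 11)) = -111*(-136 + 17) = -111*(-119) = 13209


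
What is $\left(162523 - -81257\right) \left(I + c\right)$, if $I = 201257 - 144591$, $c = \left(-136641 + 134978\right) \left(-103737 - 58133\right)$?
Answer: $65636905919280$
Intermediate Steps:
$c = 269189810$ ($c = \left(-1663\right) \left(-161870\right) = 269189810$)
$I = 56666$
$\left(162523 - -81257\right) \left(I + c\right) = \left(162523 - -81257\right) \left(56666 + 269189810\right) = \left(162523 + \left(-158677 + 239934\right)\right) 269246476 = \left(162523 + 81257\right) 269246476 = 243780 \cdot 269246476 = 65636905919280$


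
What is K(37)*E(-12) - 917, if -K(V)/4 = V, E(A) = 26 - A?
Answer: -6541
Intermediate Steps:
K(V) = -4*V
K(37)*E(-12) - 917 = (-4*37)*(26 - 1*(-12)) - 917 = -148*(26 + 12) - 917 = -148*38 - 917 = -5624 - 917 = -6541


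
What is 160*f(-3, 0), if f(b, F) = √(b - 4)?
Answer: 160*I*√7 ≈ 423.32*I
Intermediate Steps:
f(b, F) = √(-4 + b)
160*f(-3, 0) = 160*√(-4 - 3) = 160*√(-7) = 160*(I*√7) = 160*I*√7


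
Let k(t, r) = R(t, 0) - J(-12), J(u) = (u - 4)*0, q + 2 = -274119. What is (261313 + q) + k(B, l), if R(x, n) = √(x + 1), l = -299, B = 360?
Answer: -12789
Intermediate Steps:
q = -274121 (q = -2 - 274119 = -274121)
J(u) = 0 (J(u) = (-4 + u)*0 = 0)
R(x, n) = √(1 + x)
k(t, r) = √(1 + t) (k(t, r) = √(1 + t) - 1*0 = √(1 + t) + 0 = √(1 + t))
(261313 + q) + k(B, l) = (261313 - 274121) + √(1 + 360) = -12808 + √361 = -12808 + 19 = -12789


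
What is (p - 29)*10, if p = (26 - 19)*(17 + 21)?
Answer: 2370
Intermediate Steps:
p = 266 (p = 7*38 = 266)
(p - 29)*10 = (266 - 29)*10 = 237*10 = 2370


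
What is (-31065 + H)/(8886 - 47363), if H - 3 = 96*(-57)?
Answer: 36534/38477 ≈ 0.94950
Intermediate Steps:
H = -5469 (H = 3 + 96*(-57) = 3 - 5472 = -5469)
(-31065 + H)/(8886 - 47363) = (-31065 - 5469)/(8886 - 47363) = -36534/(-38477) = -36534*(-1/38477) = 36534/38477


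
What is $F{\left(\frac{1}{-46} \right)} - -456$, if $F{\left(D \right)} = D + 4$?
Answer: $\frac{21159}{46} \approx 459.98$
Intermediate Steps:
$F{\left(D \right)} = 4 + D$
$F{\left(\frac{1}{-46} \right)} - -456 = \left(4 + \frac{1}{-46}\right) - -456 = \left(4 - \frac{1}{46}\right) + 456 = \frac{183}{46} + 456 = \frac{21159}{46}$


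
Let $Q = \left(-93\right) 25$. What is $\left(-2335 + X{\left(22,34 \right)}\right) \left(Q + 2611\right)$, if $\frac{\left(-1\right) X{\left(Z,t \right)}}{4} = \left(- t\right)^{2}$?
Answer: $-1990274$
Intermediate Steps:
$X{\left(Z,t \right)} = - 4 t^{2}$ ($X{\left(Z,t \right)} = - 4 \left(- t\right)^{2} = - 4 t^{2}$)
$Q = -2325$
$\left(-2335 + X{\left(22,34 \right)}\right) \left(Q + 2611\right) = \left(-2335 - 4 \cdot 34^{2}\right) \left(-2325 + 2611\right) = \left(-2335 - 4624\right) 286 = \left(-6959\right) 286 = -1990274$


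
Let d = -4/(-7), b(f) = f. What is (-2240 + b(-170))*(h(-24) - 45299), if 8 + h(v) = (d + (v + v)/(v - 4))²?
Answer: 5349686670/49 ≈ 1.0918e+8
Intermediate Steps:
d = 4/7 (d = -4*(-⅐) = 4/7 ≈ 0.57143)
h(v) = -8 + (4/7 + 2*v/(-4 + v))² (h(v) = -8 + (4/7 + (v + v)/(v - 4))² = -8 + (4/7 + (2*v)/(-4 + v))² = -8 + (4/7 + 2*v/(-4 + v))²)
(-2240 + b(-170))*(h(-24) - 45299) = (-2240 - 170)*(4*(-1504 - 17*(-24)² + 640*(-24))/(49*(16 + (-24)² - 8*(-24))) - 45299) = -2410*(4*(-1504 - 17*576 - 15360)/(49*(16 + 576 + 192)) - 45299) = -2410*((4/49)*(-1504 - 9792 - 15360)/784 - 45299) = -2410*((4/49)*(1/784)*(-26656) - 45299) = -2410*(-136/49 - 45299) = -2410*(-2219787/49) = 5349686670/49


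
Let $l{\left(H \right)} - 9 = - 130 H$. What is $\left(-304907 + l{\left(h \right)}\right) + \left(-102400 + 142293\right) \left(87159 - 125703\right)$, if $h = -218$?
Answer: $-1537912350$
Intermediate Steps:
$l{\left(H \right)} = 9 - 130 H$
$\left(-304907 + l{\left(h \right)}\right) + \left(-102400 + 142293\right) \left(87159 - 125703\right) = \left(-304907 + \left(9 - -28340\right)\right) + \left(-102400 + 142293\right) \left(87159 - 125703\right) = \left(-304907 + \left(9 + 28340\right)\right) + 39893 \left(-38544\right) = \left(-304907 + 28349\right) - 1537635792 = -276558 - 1537635792 = -1537912350$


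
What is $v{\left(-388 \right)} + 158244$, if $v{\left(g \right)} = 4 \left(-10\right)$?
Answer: $158204$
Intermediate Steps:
$v{\left(g \right)} = -40$
$v{\left(-388 \right)} + 158244 = -40 + 158244 = 158204$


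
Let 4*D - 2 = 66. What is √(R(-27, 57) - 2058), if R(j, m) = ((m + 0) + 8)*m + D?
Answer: 8*√26 ≈ 40.792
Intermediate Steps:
D = 17 (D = ½ + (¼)*66 = ½ + 33/2 = 17)
R(j, m) = 17 + m*(8 + m) (R(j, m) = ((m + 0) + 8)*m + 17 = (m + 8)*m + 17 = (8 + m)*m + 17 = m*(8 + m) + 17 = 17 + m*(8 + m))
√(R(-27, 57) - 2058) = √((17 + 57² + 8*57) - 2058) = √((17 + 3249 + 456) - 2058) = √(3722 - 2058) = √1664 = 8*√26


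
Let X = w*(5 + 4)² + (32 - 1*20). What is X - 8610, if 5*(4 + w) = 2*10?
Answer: -8598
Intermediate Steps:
w = 0 (w = -4 + (2*10)/5 = -4 + (⅕)*20 = -4 + 4 = 0)
X = 12 (X = 0*(5 + 4)² + (32 - 1*20) = 0*9² + (32 - 20) = 0*81 + 12 = 0 + 12 = 12)
X - 8610 = 12 - 8610 = -8598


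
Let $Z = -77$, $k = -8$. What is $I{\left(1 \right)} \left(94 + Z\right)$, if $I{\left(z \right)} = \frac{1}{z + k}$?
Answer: $- \frac{17}{7} \approx -2.4286$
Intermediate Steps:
$I{\left(z \right)} = \frac{1}{-8 + z}$ ($I{\left(z \right)} = \frac{1}{z - 8} = \frac{1}{-8 + z}$)
$I{\left(1 \right)} \left(94 + Z\right) = \frac{94 - 77}{-8 + 1} = \frac{1}{-7} \cdot 17 = \left(- \frac{1}{7}\right) 17 = - \frac{17}{7}$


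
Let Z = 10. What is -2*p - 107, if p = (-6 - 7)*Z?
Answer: 153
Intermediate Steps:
p = -130 (p = (-6 - 7)*10 = -13*10 = -130)
-2*p - 107 = -2*(-130) - 107 = 260 - 107 = 153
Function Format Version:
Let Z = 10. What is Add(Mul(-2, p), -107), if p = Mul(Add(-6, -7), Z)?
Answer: 153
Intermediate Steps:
p = -130 (p = Mul(Add(-6, -7), 10) = Mul(-13, 10) = -130)
Add(Mul(-2, p), -107) = Add(Mul(-2, -130), -107) = Add(260, -107) = 153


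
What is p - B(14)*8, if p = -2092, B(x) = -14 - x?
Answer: -1868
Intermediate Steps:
p - B(14)*8 = -2092 - (-14 - 1*14)*8 = -2092 - (-14 - 14)*8 = -2092 - (-28)*8 = -2092 - 1*(-224) = -2092 + 224 = -1868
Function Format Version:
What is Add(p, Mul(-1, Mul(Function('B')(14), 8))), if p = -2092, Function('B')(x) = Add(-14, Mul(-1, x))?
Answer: -1868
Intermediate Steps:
Add(p, Mul(-1, Mul(Function('B')(14), 8))) = Add(-2092, Mul(-1, Mul(Add(-14, Mul(-1, 14)), 8))) = Add(-2092, Mul(-1, Mul(Add(-14, -14), 8))) = Add(-2092, Mul(-1, Mul(-28, 8))) = Add(-2092, Mul(-1, -224)) = Add(-2092, 224) = -1868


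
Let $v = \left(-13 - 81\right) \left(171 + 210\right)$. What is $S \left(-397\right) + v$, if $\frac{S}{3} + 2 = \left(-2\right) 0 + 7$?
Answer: $-41769$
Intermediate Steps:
$S = 15$ ($S = -6 + 3 \left(\left(-2\right) 0 + 7\right) = -6 + 3 \left(0 + 7\right) = -6 + 3 \cdot 7 = -6 + 21 = 15$)
$v = -35814$ ($v = \left(-94\right) 381 = -35814$)
$S \left(-397\right) + v = 15 \left(-397\right) - 35814 = -5955 - 35814 = -41769$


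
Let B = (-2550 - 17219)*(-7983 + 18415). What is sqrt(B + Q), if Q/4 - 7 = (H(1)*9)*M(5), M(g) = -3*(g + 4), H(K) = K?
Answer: 4*I*sqrt(12889447) ≈ 14361.0*I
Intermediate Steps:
M(g) = -12 - 3*g (M(g) = -3*(4 + g) = -12 - 3*g)
B = -206230208 (B = -19769*10432 = -206230208)
Q = -944 (Q = 28 + 4*((1*9)*(-12 - 3*5)) = 28 + 4*(9*(-12 - 15)) = 28 + 4*(9*(-27)) = 28 + 4*(-243) = 28 - 972 = -944)
sqrt(B + Q) = sqrt(-206230208 - 944) = sqrt(-206231152) = 4*I*sqrt(12889447)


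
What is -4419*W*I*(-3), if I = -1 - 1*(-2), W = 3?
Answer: 39771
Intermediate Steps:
I = 1 (I = -1 + 2 = 1)
-4419*W*I*(-3) = -4419*3*1*(-3) = -13257*(-3) = -4419*(-9) = 39771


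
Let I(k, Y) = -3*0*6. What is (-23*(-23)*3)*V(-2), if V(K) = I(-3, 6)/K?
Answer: 0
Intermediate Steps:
I(k, Y) = 0 (I(k, Y) = 0*6 = 0)
V(K) = 0 (V(K) = 0/K = 0)
(-23*(-23)*3)*V(-2) = (-23*(-23)*3)*0 = (529*3)*0 = 1587*0 = 0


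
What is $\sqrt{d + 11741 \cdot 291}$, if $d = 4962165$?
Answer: $2 \sqrt{2094699} \approx 2894.6$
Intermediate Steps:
$\sqrt{d + 11741 \cdot 291} = \sqrt{4962165 + 11741 \cdot 291} = \sqrt{4962165 + 3416631} = \sqrt{8378796} = 2 \sqrt{2094699}$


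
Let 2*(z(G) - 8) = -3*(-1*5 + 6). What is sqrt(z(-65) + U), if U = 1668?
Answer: sqrt(6698)/2 ≈ 40.921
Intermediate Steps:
z(G) = 13/2 (z(G) = 8 + (-3*(-1*5 + 6))/2 = 8 + (-3*(-5 + 6))/2 = 8 + (-3*1)/2 = 8 + (1/2)*(-3) = 8 - 3/2 = 13/2)
sqrt(z(-65) + U) = sqrt(13/2 + 1668) = sqrt(3349/2) = sqrt(6698)/2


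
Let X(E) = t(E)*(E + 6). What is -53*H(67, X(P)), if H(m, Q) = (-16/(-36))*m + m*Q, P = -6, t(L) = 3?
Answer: -14204/9 ≈ -1578.2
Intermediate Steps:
X(E) = 18 + 3*E (X(E) = 3*(E + 6) = 3*(6 + E) = 18 + 3*E)
H(m, Q) = 4*m/9 + Q*m (H(m, Q) = (-16*(-1/36))*m + Q*m = 4*m/9 + Q*m)
-53*H(67, X(P)) = -53*67*(4 + 9*(18 + 3*(-6)))/9 = -53*67*(4 + 9*(18 - 18))/9 = -53*67*(4 + 9*0)/9 = -53*67*(4 + 0)/9 = -53*67*4/9 = -53*268/9 = -14204/9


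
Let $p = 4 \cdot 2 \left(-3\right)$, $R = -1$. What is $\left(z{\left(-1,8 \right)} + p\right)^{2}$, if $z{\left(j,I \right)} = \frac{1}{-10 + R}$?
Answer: $\frac{70225}{121} \approx 580.37$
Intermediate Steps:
$z{\left(j,I \right)} = - \frac{1}{11}$ ($z{\left(j,I \right)} = \frac{1}{-10 - 1} = \frac{1}{-11} = - \frac{1}{11}$)
$p = -24$ ($p = 8 \left(-3\right) = -24$)
$\left(z{\left(-1,8 \right)} + p\right)^{2} = \left(- \frac{1}{11} - 24\right)^{2} = \left(- \frac{265}{11}\right)^{2} = \frac{70225}{121}$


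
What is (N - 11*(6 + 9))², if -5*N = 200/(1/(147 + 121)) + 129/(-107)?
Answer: 33911358635716/286225 ≈ 1.1848e+8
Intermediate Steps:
N = -5735071/535 (N = -(200/(1/(147 + 121)) + 129/(-107))/5 = -(200/(1/268) + 129*(-1/107))/5 = -(200/(1/268) - 129/107)/5 = -(200*268 - 129/107)/5 = -(53600 - 129/107)/5 = -⅕*5735071/107 = -5735071/535 ≈ -10720.)
(N - 11*(6 + 9))² = (-5735071/535 - 11*(6 + 9))² = (-5735071/535 - 11*15)² = (-5735071/535 - 165)² = (-5823346/535)² = 33911358635716/286225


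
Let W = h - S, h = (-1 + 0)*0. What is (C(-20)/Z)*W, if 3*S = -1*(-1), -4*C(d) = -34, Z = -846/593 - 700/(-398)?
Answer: -2006119/235176 ≈ -8.5303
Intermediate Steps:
Z = 39196/118007 (Z = -846*1/593 - 700*(-1/398) = -846/593 + 350/199 = 39196/118007 ≈ 0.33215)
C(d) = 17/2 (C(d) = -1/4*(-34) = 17/2)
h = 0 (h = -1*0 = 0)
S = 1/3 (S = (-1*(-1))/3 = (1/3)*1 = 1/3 ≈ 0.33333)
W = -1/3 (W = 0 - 1*1/3 = 0 - 1/3 = -1/3 ≈ -0.33333)
(C(-20)/Z)*W = (17/(2*(39196/118007)))*(-1/3) = ((17/2)*(118007/39196))*(-1/3) = (2006119/78392)*(-1/3) = -2006119/235176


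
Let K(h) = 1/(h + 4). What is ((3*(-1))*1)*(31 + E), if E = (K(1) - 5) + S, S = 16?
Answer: -633/5 ≈ -126.60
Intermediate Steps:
K(h) = 1/(4 + h)
E = 56/5 (E = (1/(4 + 1) - 5) + 16 = (1/5 - 5) + 16 = (⅕ - 5) + 16 = -24/5 + 16 = 56/5 ≈ 11.200)
((3*(-1))*1)*(31 + E) = ((3*(-1))*1)*(31 + 56/5) = -3*1*(211/5) = -3*211/5 = -633/5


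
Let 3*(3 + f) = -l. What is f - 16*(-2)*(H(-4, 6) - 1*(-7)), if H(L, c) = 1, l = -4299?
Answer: 1686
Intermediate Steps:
f = 1430 (f = -3 + (-1*(-4299))/3 = -3 + (⅓)*4299 = -3 + 1433 = 1430)
f - 16*(-2)*(H(-4, 6) - 1*(-7)) = 1430 - 16*(-2)*(1 - 1*(-7)) = 1430 - (-32)*(1 + 7) = 1430 - (-32)*8 = 1430 - 1*(-256) = 1430 + 256 = 1686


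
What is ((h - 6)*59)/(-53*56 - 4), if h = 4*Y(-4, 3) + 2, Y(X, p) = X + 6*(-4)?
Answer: 1711/743 ≈ 2.3028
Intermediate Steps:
Y(X, p) = -24 + X (Y(X, p) = X - 24 = -24 + X)
h = -110 (h = 4*(-24 - 4) + 2 = 4*(-28) + 2 = -112 + 2 = -110)
((h - 6)*59)/(-53*56 - 4) = ((-110 - 6)*59)/(-53*56 - 4) = (-116*59)/(-2968 - 4) = -6844/(-2972) = -6844*(-1/2972) = 1711/743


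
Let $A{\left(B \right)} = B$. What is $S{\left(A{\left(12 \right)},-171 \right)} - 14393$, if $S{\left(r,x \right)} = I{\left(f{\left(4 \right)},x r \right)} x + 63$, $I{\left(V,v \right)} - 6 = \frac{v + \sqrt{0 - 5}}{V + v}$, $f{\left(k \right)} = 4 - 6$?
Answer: $- \frac{15946058}{1027} + \frac{171 i \sqrt{5}}{2054} \approx -15527.0 + 0.18616 i$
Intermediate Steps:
$f{\left(k \right)} = -2$ ($f{\left(k \right)} = 4 - 6 = -2$)
$I{\left(V,v \right)} = 6 + \frac{v + i \sqrt{5}}{V + v}$ ($I{\left(V,v \right)} = 6 + \frac{v + \sqrt{0 - 5}}{V + v} = 6 + \frac{v + \sqrt{-5}}{V + v} = 6 + \frac{v + i \sqrt{5}}{V + v}$)
$S{\left(r,x \right)} = 63 + \frac{x \left(-12 + i \sqrt{5} + 7 r x\right)}{-2 + r x}$ ($S{\left(r,x \right)} = \frac{6 \left(-2\right) + 7 x r + i \sqrt{5}}{-2 + x r} x + 63 = \frac{-12 + 7 r x + i \sqrt{5}}{-2 + r x} x + 63 = \frac{-12 + i \sqrt{5} + 7 r x}{-2 + r x} x + 63 = \frac{x \left(-12 + i \sqrt{5} + 7 r x\right)}{-2 + r x} + 63 = 63 + \frac{x \left(-12 + i \sqrt{5} + 7 r x\right)}{-2 + r x}$)
$S{\left(A{\left(12 \right)},-171 \right)} - 14393 = \frac{-126 - 171 \left(-12 + i \sqrt{5} + 7 \cdot 12 \left(-171\right)\right) + 63 \cdot 12 \left(-171\right)}{-2 + 12 \left(-171\right)} - 14393 = \frac{-126 - 171 \left(-12 + i \sqrt{5} - 14364\right) - 129276}{-2 - 2052} - 14393 = \frac{-126 - 171 \left(-14376 + i \sqrt{5}\right) - 129276}{-2054} - 14393 = - \frac{-126 + \left(2458296 - 171 i \sqrt{5}\right) - 129276}{2054} - 14393 = - \frac{2328894 - 171 i \sqrt{5}}{2054} - 14393 = \left(- \frac{1164447}{1027} + \frac{171 i \sqrt{5}}{2054}\right) - 14393 = - \frac{15946058}{1027} + \frac{171 i \sqrt{5}}{2054}$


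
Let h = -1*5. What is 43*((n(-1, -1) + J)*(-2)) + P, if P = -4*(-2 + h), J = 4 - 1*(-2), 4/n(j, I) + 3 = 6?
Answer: -1808/3 ≈ -602.67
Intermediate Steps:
n(j, I) = 4/3 (n(j, I) = 4/(-3 + 6) = 4/3)
J = 6 (J = 4 + 2 = 6)
h = -5
P = 28 (P = -4*(-2 - 5) = -4*(-7) = 28)
43*((n(-1, -1) + J)*(-2)) + P = 43*((4/3 + 6)*(-2)) + 28 = 43*((22/3)*(-2)) + 28 = 43*(-44/3) + 28 = -1892/3 + 28 = -1808/3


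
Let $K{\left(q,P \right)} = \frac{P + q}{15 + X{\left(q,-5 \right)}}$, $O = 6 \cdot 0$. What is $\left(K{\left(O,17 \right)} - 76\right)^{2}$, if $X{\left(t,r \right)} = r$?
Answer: $\frac{552049}{100} \approx 5520.5$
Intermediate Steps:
$O = 0$
$K{\left(q,P \right)} = \frac{P}{10} + \frac{q}{10}$ ($K{\left(q,P \right)} = \frac{P + q}{15 - 5} = \frac{P + q}{10} = \left(P + q\right) \frac{1}{10} = \frac{P}{10} + \frac{q}{10}$)
$\left(K{\left(O,17 \right)} - 76\right)^{2} = \left(\left(\frac{1}{10} \cdot 17 + \frac{1}{10} \cdot 0\right) - 76\right)^{2} = \left(\left(\frac{17}{10} + 0\right) - 76\right)^{2} = \left(\frac{17}{10} - 76\right)^{2} = \left(- \frac{743}{10}\right)^{2} = \frac{552049}{100}$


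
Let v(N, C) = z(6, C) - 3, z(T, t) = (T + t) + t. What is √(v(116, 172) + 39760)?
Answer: √40107 ≈ 200.27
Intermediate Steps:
z(T, t) = T + 2*t
v(N, C) = 3 + 2*C (v(N, C) = (6 + 2*C) - 3 = 3 + 2*C)
√(v(116, 172) + 39760) = √((3 + 2*172) + 39760) = √((3 + 344) + 39760) = √(347 + 39760) = √40107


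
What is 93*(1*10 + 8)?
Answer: 1674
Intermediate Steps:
93*(1*10 + 8) = 93*(10 + 8) = 93*18 = 1674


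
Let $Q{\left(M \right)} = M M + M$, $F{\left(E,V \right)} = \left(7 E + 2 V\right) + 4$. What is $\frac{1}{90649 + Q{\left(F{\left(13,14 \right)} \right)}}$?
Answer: $\frac{1}{105901} \approx 9.4428 \cdot 10^{-6}$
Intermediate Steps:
$F{\left(E,V \right)} = 4 + 2 V + 7 E$ ($F{\left(E,V \right)} = \left(2 V + 7 E\right) + 4 = 4 + 2 V + 7 E$)
$Q{\left(M \right)} = M + M^{2}$ ($Q{\left(M \right)} = M^{2} + M = M + M^{2}$)
$\frac{1}{90649 + Q{\left(F{\left(13,14 \right)} \right)}} = \frac{1}{90649 + \left(4 + 2 \cdot 14 + 7 \cdot 13\right) \left(1 + \left(4 + 2 \cdot 14 + 7 \cdot 13\right)\right)} = \frac{1}{90649 + \left(4 + 28 + 91\right) \left(1 + \left(4 + 28 + 91\right)\right)} = \frac{1}{90649 + 123 \left(1 + 123\right)} = \frac{1}{90649 + 123 \cdot 124} = \frac{1}{90649 + 15252} = \frac{1}{105901}$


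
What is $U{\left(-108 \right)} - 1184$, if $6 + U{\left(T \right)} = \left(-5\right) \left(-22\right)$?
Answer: $-1080$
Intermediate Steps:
$U{\left(T \right)} = 104$ ($U{\left(T \right)} = -6 - -110 = -6 + 110 = 104$)
$U{\left(-108 \right)} - 1184 = 104 - 1184 = -1080$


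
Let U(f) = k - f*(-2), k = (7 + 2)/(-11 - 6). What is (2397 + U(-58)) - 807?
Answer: 25049/17 ≈ 1473.5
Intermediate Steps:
k = -9/17 (k = 9/(-17) = 9*(-1/17) = -9/17 ≈ -0.52941)
U(f) = -9/17 + 2*f (U(f) = -9/17 - f*(-2) = -9/17 - (-2)*f = -9/17 + 2*f)
(2397 + U(-58)) - 807 = (2397 + (-9/17 + 2*(-58))) - 807 = (2397 + (-9/17 - 116)) - 807 = (2397 - 1981/17) - 807 = 38768/17 - 807 = 25049/17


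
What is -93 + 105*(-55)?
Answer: -5868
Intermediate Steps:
-93 + 105*(-55) = -93 - 5775 = -5868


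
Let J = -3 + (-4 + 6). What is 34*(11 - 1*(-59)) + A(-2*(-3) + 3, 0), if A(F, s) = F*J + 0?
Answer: 2371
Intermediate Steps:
J = -1 (J = -3 + 2 = -1)
A(F, s) = -F (A(F, s) = F*(-1) + 0 = -F + 0 = -F)
34*(11 - 1*(-59)) + A(-2*(-3) + 3, 0) = 34*(11 - 1*(-59)) - (-2*(-3) + 3) = 34*(11 + 59) - (6 + 3) = 34*70 - 1*9 = 2380 - 9 = 2371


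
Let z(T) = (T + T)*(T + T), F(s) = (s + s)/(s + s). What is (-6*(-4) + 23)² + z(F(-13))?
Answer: 2213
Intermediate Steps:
F(s) = 1 (F(s) = (2*s)/((2*s)) = (2*s)*(1/(2*s)) = 1)
z(T) = 4*T² (z(T) = (2*T)*(2*T) = 4*T²)
(-6*(-4) + 23)² + z(F(-13)) = (-6*(-4) + 23)² + 4*1² = (24 + 23)² + 4*1 = 47² + 4 = 2209 + 4 = 2213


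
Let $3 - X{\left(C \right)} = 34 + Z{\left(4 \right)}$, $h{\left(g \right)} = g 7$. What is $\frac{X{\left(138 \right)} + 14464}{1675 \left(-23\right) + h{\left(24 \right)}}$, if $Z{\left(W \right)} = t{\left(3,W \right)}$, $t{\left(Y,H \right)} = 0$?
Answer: $- \frac{14433}{38357} \approx -0.37628$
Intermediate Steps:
$Z{\left(W \right)} = 0$
$h{\left(g \right)} = 7 g$
$X{\left(C \right)} = -31$ ($X{\left(C \right)} = 3 - \left(34 + 0\right) = 3 - 34 = -31$)
$\frac{X{\left(138 \right)} + 14464}{1675 \left(-23\right) + h{\left(24 \right)}} = \frac{-31 + 14464}{1675 \left(-23\right) + 7 \cdot 24} = \frac{14433}{-38525 + 168} = \frac{14433}{-38357} = 14433 \left(- \frac{1}{38357}\right) = - \frac{14433}{38357}$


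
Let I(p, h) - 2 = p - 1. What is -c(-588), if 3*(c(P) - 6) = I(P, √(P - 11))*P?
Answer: -115058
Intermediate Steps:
I(p, h) = 1 + p (I(p, h) = 2 + (p - 1) = 2 + (-1 + p) = 1 + p)
c(P) = 6 + P*(1 + P)/3 (c(P) = 6 + ((1 + P)*P)/3 = 6 + (P*(1 + P))/3 = 6 + P*(1 + P)/3)
-c(-588) = -(6 + (⅓)*(-588)*(1 - 588)) = -(6 + (⅓)*(-588)*(-587)) = -(6 + 115052) = -1*115058 = -115058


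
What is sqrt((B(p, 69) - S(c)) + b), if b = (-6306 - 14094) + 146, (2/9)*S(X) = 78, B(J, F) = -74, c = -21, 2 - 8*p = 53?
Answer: I*sqrt(20679) ≈ 143.8*I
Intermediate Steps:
p = -51/8 (p = 1/4 - 1/8*53 = 1/4 - 53/8 = -51/8 ≈ -6.3750)
S(X) = 351 (S(X) = (9/2)*78 = 351)
b = -20254 (b = -20400 + 146 = -20254)
sqrt((B(p, 69) - S(c)) + b) = sqrt((-74 - 1*351) - 20254) = sqrt((-74 - 351) - 20254) = sqrt(-425 - 20254) = sqrt(-20679) = I*sqrt(20679)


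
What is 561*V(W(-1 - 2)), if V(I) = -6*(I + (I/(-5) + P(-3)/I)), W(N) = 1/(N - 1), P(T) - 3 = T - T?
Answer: 205326/5 ≈ 41065.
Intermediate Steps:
P(T) = 3 (P(T) = 3 + (T - T) = 3 + 0 = 3)
W(N) = 1/(-1 + N)
V(I) = -18/I - 24*I/5 (V(I) = -6*(I + (I/(-5) + 3/I)) = -6*(I + (I*(-⅕) + 3/I)) = -6*(I + (-I/5 + 3/I)) = -6*(I + (3/I - I/5)) = -6*(3/I + 4*I/5) = -18/I - 24*I/5)
561*V(W(-1 - 2)) = 561*(-18/(1/(-1 + (-1 - 2))) - 24/(5*(-1 + (-1 - 2)))) = 561*(-18/(1/(-1 - 3)) - 24/(5*(-1 - 3))) = 561*(-18/(1/(-4)) - 24/5/(-4)) = 561*(-18/(-¼) - 24/5*(-¼)) = 561*(-18*(-4) + 6/5) = 561*(72 + 6/5) = 561*(366/5) = 205326/5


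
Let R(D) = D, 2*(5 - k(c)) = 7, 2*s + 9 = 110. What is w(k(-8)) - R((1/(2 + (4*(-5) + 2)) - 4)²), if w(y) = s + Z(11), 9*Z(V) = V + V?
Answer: 83959/2304 ≈ 36.441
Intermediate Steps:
s = 101/2 (s = -9/2 + (½)*110 = -9/2 + 55 = 101/2 ≈ 50.500)
k(c) = 3/2 (k(c) = 5 - ½*7 = 5 - 7/2 = 3/2)
Z(V) = 2*V/9 (Z(V) = (V + V)/9 = (2*V)/9 = 2*V/9)
w(y) = 953/18 (w(y) = 101/2 + (2/9)*11 = 101/2 + 22/9 = 953/18)
w(k(-8)) - R((1/(2 + (4*(-5) + 2)) - 4)²) = 953/18 - (1/(2 + (4*(-5) + 2)) - 4)² = 953/18 - (1/(2 + (-20 + 2)) - 4)² = 953/18 - (1/(2 - 18) - 4)² = 953/18 - (1/(-16) - 4)² = 953/18 - (-1/16 - 4)² = 953/18 - (-65/16)² = 953/18 - 1*4225/256 = 953/18 - 4225/256 = 83959/2304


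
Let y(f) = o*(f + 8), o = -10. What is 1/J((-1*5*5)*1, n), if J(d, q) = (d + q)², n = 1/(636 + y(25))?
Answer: 93636/58507201 ≈ 0.0016004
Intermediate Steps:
y(f) = -80 - 10*f (y(f) = -10*(f + 8) = -10*(8 + f) = -80 - 10*f)
n = 1/306 (n = 1/(636 + (-80 - 10*25)) = 1/(636 + (-80 - 250)) = 1/(636 - 330) = 1/306 ≈ 0.0032680)
1/J((-1*5*5)*1, n) = 1/(((-1*5*5)*1 + 1/306)²) = 1/((-5*5*1 + 1/306)²) = 1/((-25*1 + 1/306)²) = 1/((-25 + 1/306)²) = 1/((-7649/306)²) = 1/(58507201/93636) = 93636/58507201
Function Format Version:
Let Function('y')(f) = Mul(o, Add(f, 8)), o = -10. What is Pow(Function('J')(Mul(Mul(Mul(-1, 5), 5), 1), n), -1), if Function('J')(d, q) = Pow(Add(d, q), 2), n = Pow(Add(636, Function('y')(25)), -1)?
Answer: Rational(93636, 58507201) ≈ 0.0016004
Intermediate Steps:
Function('y')(f) = Add(-80, Mul(-10, f)) (Function('y')(f) = Mul(-10, Add(f, 8)) = Mul(-10, Add(8, f)) = Add(-80, Mul(-10, f)))
n = Rational(1, 306) (n = Pow(Add(636, Add(-80, Mul(-10, 25))), -1) = Pow(Add(636, Add(-80, -250)), -1) = Pow(Add(636, -330), -1) = Pow(306, -1) = Rational(1, 306) ≈ 0.0032680)
Pow(Function('J')(Mul(Mul(Mul(-1, 5), 5), 1), n), -1) = Pow(Pow(Add(Mul(Mul(Mul(-1, 5), 5), 1), Rational(1, 306)), 2), -1) = Pow(Pow(Add(Mul(Mul(-5, 5), 1), Rational(1, 306)), 2), -1) = Pow(Pow(Add(Mul(-25, 1), Rational(1, 306)), 2), -1) = Pow(Pow(Add(-25, Rational(1, 306)), 2), -1) = Pow(Pow(Rational(-7649, 306), 2), -1) = Pow(Rational(58507201, 93636), -1) = Rational(93636, 58507201)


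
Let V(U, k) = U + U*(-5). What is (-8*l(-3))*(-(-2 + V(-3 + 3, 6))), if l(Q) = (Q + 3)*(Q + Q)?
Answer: 0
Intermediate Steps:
l(Q) = 2*Q*(3 + Q) (l(Q) = (3 + Q)*(2*Q) = 2*Q*(3 + Q))
V(U, k) = -4*U (V(U, k) = U - 5*U = -4*U)
(-8*l(-3))*(-(-2 + V(-3 + 3, 6))) = (-16*(-3)*(3 - 3))*(-(-2 - 4*(-3 + 3))) = (-16*(-3)*0)*(-(-2 - 4*0)) = (-8*0)*(-(-2 + 0)) = 0*(-1*(-2)) = 0*2 = 0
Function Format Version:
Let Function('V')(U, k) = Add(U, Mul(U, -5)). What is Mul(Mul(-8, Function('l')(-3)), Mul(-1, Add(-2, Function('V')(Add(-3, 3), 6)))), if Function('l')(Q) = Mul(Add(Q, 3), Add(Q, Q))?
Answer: 0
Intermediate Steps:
Function('l')(Q) = Mul(2, Q, Add(3, Q)) (Function('l')(Q) = Mul(Add(3, Q), Mul(2, Q)) = Mul(2, Q, Add(3, Q)))
Function('V')(U, k) = Mul(-4, U) (Function('V')(U, k) = Add(U, Mul(-5, U)) = Mul(-4, U))
Mul(Mul(-8, Function('l')(-3)), Mul(-1, Add(-2, Function('V')(Add(-3, 3), 6)))) = Mul(Mul(-8, Mul(2, -3, Add(3, -3))), Mul(-1, Add(-2, Mul(-4, Add(-3, 3))))) = Mul(Mul(-8, Mul(2, -3, 0)), Mul(-1, Add(-2, Mul(-4, 0)))) = Mul(Mul(-8, 0), Mul(-1, Add(-2, 0))) = Mul(0, Mul(-1, -2)) = Mul(0, 2) = 0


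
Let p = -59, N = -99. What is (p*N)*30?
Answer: 175230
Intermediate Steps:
(p*N)*30 = -59*(-99)*30 = 5841*30 = 175230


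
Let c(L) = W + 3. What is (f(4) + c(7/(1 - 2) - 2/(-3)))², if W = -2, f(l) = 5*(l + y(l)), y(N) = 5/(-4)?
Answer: 3481/16 ≈ 217.56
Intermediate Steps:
y(N) = -5/4 (y(N) = 5*(-¼) = -5/4)
f(l) = -25/4 + 5*l (f(l) = 5*(l - 5/4) = 5*(-5/4 + l) = -25/4 + 5*l)
c(L) = 1 (c(L) = -2 + 3 = 1)
(f(4) + c(7/(1 - 2) - 2/(-3)))² = ((-25/4 + 5*4) + 1)² = ((-25/4 + 20) + 1)² = (55/4 + 1)² = (59/4)² = 3481/16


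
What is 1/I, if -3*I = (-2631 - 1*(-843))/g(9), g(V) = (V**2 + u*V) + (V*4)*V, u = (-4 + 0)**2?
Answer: 549/596 ≈ 0.92114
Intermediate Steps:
u = 16 (u = (-4)**2 = 16)
g(V) = 5*V**2 + 16*V (g(V) = (V**2 + 16*V) + (V*4)*V = (V**2 + 16*V) + (4*V)*V = (V**2 + 16*V) + 4*V**2 = 5*V**2 + 16*V)
I = 596/549 (I = -(-2631 - 1*(-843))/(3*(9*(16 + 5*9))) = -(-2631 + 843)/(3*(9*(16 + 45))) = -(-596)/(9*61) = -(-596)/549 = -1/3*(-596/183) = 596/549 ≈ 1.0856)
1/I = 1/(596/549) = 549/596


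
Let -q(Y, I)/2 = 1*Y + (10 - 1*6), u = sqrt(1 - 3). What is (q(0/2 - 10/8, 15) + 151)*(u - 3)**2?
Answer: 2037/2 - 873*I*sqrt(2) ≈ 1018.5 - 1234.6*I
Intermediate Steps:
u = I*sqrt(2) (u = sqrt(-2) = I*sqrt(2) ≈ 1.4142*I)
q(Y, I) = -8 - 2*Y (q(Y, I) = -2*(1*Y + (10 - 1*6)) = -2*(Y + (10 - 6)) = -2*(Y + 4) = -2*(4 + Y) = -8 - 2*Y)
(q(0/2 - 10/8, 15) + 151)*(u - 3)**2 = ((-8 - 2*(0/2 - 10/8)) + 151)*(I*sqrt(2) - 3)**2 = ((-8 - 2*(0*(1/2) - 10*1/8)) + 151)*(-3 + I*sqrt(2))**2 = ((-8 - 2*(0 - 5/4)) + 151)*(-3 + I*sqrt(2))**2 = ((-8 - 2*(-5/4)) + 151)*(-3 + I*sqrt(2))**2 = ((-8 + 5/2) + 151)*(-3 + I*sqrt(2))**2 = (-11/2 + 151)*(-3 + I*sqrt(2))**2 = 291*(-3 + I*sqrt(2))**2/2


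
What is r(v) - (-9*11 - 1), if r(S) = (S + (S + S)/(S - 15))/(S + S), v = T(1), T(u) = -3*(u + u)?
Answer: 4219/42 ≈ 100.45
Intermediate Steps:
T(u) = -6*u
v = -6 (v = -6*1 = -6)
r(S) = (S + 2*S/(-15 + S))/(2*S) (r(S) = (S + (2*S)/(-15 + S))/((2*S)) = (S + 2*S/(-15 + S))*(1/(2*S)) = (S + 2*S/(-15 + S))/(2*S))
r(v) - (-9*11 - 1) = (-13 - 6)/(2*(-15 - 6)) - (-9*11 - 1) = (1/2)*(-19)/(-21) - (-99 - 1) = (1/2)*(-1/21)*(-19) - 1*(-100) = 19/42 + 100 = 4219/42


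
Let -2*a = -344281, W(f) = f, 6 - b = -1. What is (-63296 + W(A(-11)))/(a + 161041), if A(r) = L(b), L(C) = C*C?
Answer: -126494/666363 ≈ -0.18983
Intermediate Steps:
b = 7 (b = 6 - 1*(-1) = 6 + 1 = 7)
L(C) = C**2
A(r) = 49 (A(r) = 7**2 = 49)
a = 344281/2 (a = -1/2*(-344281) = 344281/2 ≈ 1.7214e+5)
(-63296 + W(A(-11)))/(a + 161041) = (-63296 + 49)/(344281/2 + 161041) = -63247/666363/2 = -63247*2/666363 = -126494/666363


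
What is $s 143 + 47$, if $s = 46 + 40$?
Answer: $12345$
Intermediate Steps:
$s = 86$
$s 143 + 47 = 86 \cdot 143 + 47 = 12298 + 47 = 12345$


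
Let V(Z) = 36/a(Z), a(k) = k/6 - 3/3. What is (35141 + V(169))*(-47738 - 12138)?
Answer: -342981643324/163 ≈ -2.1042e+9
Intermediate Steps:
a(k) = -1 + k/6 (a(k) = k*(1/6) - 3*1/3 = k/6 - 1 = -1 + k/6)
V(Z) = 36/(-1 + Z/6)
(35141 + V(169))*(-47738 - 12138) = (35141 + 216/(-6 + 169))*(-47738 - 12138) = (35141 + 216/163)*(-59876) = (5728199/163)*(-59876) = -342981643324/163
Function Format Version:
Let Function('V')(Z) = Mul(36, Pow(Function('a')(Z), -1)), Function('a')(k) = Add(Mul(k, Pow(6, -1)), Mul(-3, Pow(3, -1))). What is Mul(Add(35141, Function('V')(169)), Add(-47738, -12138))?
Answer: Rational(-342981643324, 163) ≈ -2.1042e+9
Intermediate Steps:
Function('a')(k) = Add(-1, Mul(Rational(1, 6), k)) (Function('a')(k) = Add(Mul(k, Rational(1, 6)), Mul(-3, Rational(1, 3))) = Add(Mul(Rational(1, 6), k), -1) = Add(-1, Mul(Rational(1, 6), k)))
Function('V')(Z) = Mul(36, Pow(Add(-1, Mul(Rational(1, 6), Z)), -1))
Mul(Add(35141, Function('V')(169)), Add(-47738, -12138)) = Mul(Add(35141, Mul(216, Pow(Add(-6, 169), -1))), Add(-47738, -12138)) = Mul(Add(35141, Mul(216, Pow(163, -1))), -59876) = Mul(Add(35141, Mul(216, Rational(1, 163))), -59876) = Mul(Add(35141, Rational(216, 163)), -59876) = Mul(Rational(5728199, 163), -59876) = Rational(-342981643324, 163)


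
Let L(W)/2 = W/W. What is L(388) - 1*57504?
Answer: -57502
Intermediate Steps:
L(W) = 2 (L(W) = 2*(W/W) = 2*1 = 2)
L(388) - 1*57504 = 2 - 1*57504 = 2 - 57504 = -57502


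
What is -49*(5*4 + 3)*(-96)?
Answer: 108192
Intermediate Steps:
-49*(5*4 + 3)*(-96) = -49*(20 + 3)*(-96) = -49*23*(-96) = -1127*(-96) = 108192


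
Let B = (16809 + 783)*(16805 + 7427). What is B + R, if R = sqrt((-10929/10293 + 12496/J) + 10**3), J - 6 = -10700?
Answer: 426289344 + 3*sqrt(37312092740547443)/18345557 ≈ 4.2629e+8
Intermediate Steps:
J = -10694 (J = 6 - 10700 = -10694)
R = 3*sqrt(37312092740547443)/18345557 (R = sqrt((-10929/10293 + 12496/(-10694)) + 10**3) = sqrt((-10929*1/10293 + 12496*(-1/10694)) + 1000) = sqrt((-3643/3431 - 6248/5347) + 1000) = sqrt(-40916009/18345557 + 1000) = sqrt(18304640991/18345557) = 3*sqrt(37312092740547443)/18345557 ≈ 31.587)
B = 426289344 (B = 17592*24232 = 426289344)
B + R = 426289344 + 3*sqrt(37312092740547443)/18345557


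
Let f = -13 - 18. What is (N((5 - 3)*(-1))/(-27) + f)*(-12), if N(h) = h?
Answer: 3340/9 ≈ 371.11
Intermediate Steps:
f = -31
(N((5 - 3)*(-1))/(-27) + f)*(-12) = (((5 - 3)*(-1))/(-27) - 31)*(-12) = ((2*(-1))*(-1/27) - 31)*(-12) = (-2*(-1/27) - 31)*(-12) = (2/27 - 31)*(-12) = -835/27*(-12) = 3340/9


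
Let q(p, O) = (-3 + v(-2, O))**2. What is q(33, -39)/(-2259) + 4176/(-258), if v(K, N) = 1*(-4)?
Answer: -1574371/97137 ≈ -16.208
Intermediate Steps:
v(K, N) = -4
q(p, O) = 49 (q(p, O) = (-3 - 4)**2 = (-7)**2 = 49)
q(33, -39)/(-2259) + 4176/(-258) = 49/(-2259) + 4176/(-258) = 49*(-1/2259) + 4176*(-1/258) = -49/2259 - 696/43 = -1574371/97137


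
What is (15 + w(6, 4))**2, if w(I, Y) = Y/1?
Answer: 361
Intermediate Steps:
w(I, Y) = Y (w(I, Y) = Y*1 = Y)
(15 + w(6, 4))**2 = (15 + 4)**2 = 19**2 = 361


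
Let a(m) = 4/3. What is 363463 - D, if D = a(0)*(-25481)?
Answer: 1192313/3 ≈ 3.9744e+5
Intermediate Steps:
a(m) = 4/3 (a(m) = 4*(⅓) = 4/3)
D = -101924/3 (D = (4/3)*(-25481) = -101924/3 ≈ -33975.)
363463 - D = 363463 - 1*(-101924/3) = 363463 + 101924/3 = 1192313/3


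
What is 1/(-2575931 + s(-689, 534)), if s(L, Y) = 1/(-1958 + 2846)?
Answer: -888/2287426727 ≈ -3.8821e-7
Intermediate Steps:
s(L, Y) = 1/888
1/(-2575931 + s(-689, 534)) = 1/(-2575931 + 1/888) = 1/(-2287426727/888) = -888/2287426727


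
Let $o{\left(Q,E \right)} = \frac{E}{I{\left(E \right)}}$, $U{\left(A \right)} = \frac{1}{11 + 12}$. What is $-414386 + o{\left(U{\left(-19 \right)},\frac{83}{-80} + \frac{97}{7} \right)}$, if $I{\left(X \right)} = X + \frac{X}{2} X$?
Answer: $- \frac{3438988294}{8299} \approx -4.1439 \cdot 10^{5}$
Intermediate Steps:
$U{\left(A \right)} = \frac{1}{23}$
$I{\left(X \right)} = X + \frac{X^{2}}{2}$ ($I{\left(X \right)} = X + X \frac{1}{2} X = X + \frac{X}{2} X = X + \frac{X^{2}}{2}$)
$o{\left(Q,E \right)} = \frac{2}{2 + E}$ ($o{\left(Q,E \right)} = \frac{E}{\frac{1}{2} E \left(2 + E\right)} = E \frac{2}{E \left(2 + E\right)} = \frac{2}{2 + E}$)
$-414386 + o{\left(U{\left(-19 \right)},\frac{83}{-80} + \frac{97}{7} \right)} = -414386 + \frac{2}{2 + \left(\frac{83}{-80} + \frac{97}{7}\right)} = -414386 + \frac{2}{2 + \left(83 \left(- \frac{1}{80}\right) + 97 \cdot \frac{1}{7}\right)} = -414386 + \frac{2}{2 + \left(- \frac{83}{80} + \frac{97}{7}\right)} = -414386 + \frac{2}{2 + \frac{7179}{560}} = -414386 + \frac{2}{\frac{8299}{560}} = -414386 + 2 \cdot \frac{560}{8299} = -414386 + \frac{1120}{8299} = - \frac{3438988294}{8299}$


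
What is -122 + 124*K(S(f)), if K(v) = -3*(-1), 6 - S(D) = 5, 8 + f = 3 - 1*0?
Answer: 250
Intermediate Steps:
f = -5 (f = -8 + (3 - 1*0) = -8 + (3 + 0) = -8 + 3 = -5)
S(D) = 1 (S(D) = 6 - 1*5 = 6 - 5 = 1)
K(v) = 3
-122 + 124*K(S(f)) = -122 + 124*3 = -122 + 372 = 250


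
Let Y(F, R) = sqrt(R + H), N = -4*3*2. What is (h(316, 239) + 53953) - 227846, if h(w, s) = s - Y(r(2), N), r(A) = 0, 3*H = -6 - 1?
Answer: -173654 - I*sqrt(237)/3 ≈ -1.7365e+5 - 5.1316*I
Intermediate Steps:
H = -7/3 (H = (-6 - 1)/3 = (1/3)*(-7) = -7/3 ≈ -2.3333)
N = -24 (N = -12*2 = -24)
Y(F, R) = sqrt(-7/3 + R) (Y(F, R) = sqrt(R - 7/3) = sqrt(-7/3 + R))
h(w, s) = s - I*sqrt(237)/3 (h(w, s) = s - sqrt(-21 + 9*(-24))/3 = s - sqrt(-21 - 216)/3 = s - sqrt(-237)/3 = s - I*sqrt(237)/3)
(h(316, 239) + 53953) - 227846 = ((239 - I*sqrt(237)/3) + 53953) - 227846 = (54192 - I*sqrt(237)/3) - 227846 = -173654 - I*sqrt(237)/3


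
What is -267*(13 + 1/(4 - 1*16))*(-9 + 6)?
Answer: 41385/4 ≈ 10346.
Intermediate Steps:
-267*(13 + 1/(4 - 1*16))*(-9 + 6) = -267*(13 + 1/(4 - 16))*(-3) = -267*(13 + 1/(-12))*(-3) = -267*(13 - 1/12)*(-3) = -13795*(-3)/4 = -267*(-155/4) = 41385/4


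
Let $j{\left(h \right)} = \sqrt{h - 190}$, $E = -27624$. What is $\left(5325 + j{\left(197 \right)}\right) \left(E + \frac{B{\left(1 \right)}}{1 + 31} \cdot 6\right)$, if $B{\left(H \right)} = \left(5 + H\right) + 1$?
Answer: $- \frac{2353452975}{16} - \frac{441963 \sqrt{7}}{16} \approx -1.4716 \cdot 10^{8}$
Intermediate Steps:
$B{\left(H \right)} = 6 + H$
$j{\left(h \right)} = \sqrt{-190 + h}$
$\left(5325 + j{\left(197 \right)}\right) \left(E + \frac{B{\left(1 \right)}}{1 + 31} \cdot 6\right) = \left(5325 + \sqrt{-190 + 197}\right) \left(-27624 + \frac{6 + 1}{1 + 31} \cdot 6\right) = \left(5325 + \sqrt{7}\right) \left(-27624 + \frac{7}{32} \cdot 6\right) = \left(5325 + \sqrt{7}\right) \left(-27624 + \frac{21}{16}\right) = \left(5325 + \sqrt{7}\right) \left(- \frac{441963}{16}\right) = - \frac{2353452975}{16} - \frac{441963 \sqrt{7}}{16}$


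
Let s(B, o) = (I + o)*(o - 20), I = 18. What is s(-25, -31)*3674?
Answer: 2435862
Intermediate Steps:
s(B, o) = (-20 + o)*(18 + o) (s(B, o) = (18 + o)*(o - 20) = (18 + o)*(-20 + o) = (-20 + o)*(18 + o))
s(-25, -31)*3674 = (-360 + (-31)² - 2*(-31))*3674 = (-360 + 961 + 62)*3674 = 663*3674 = 2435862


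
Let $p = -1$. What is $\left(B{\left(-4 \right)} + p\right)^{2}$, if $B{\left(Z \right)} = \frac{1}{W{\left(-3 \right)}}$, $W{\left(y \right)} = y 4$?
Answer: $\frac{169}{144} \approx 1.1736$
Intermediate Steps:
$W{\left(y \right)} = 4 y$
$B{\left(Z \right)} = - \frac{1}{12}$ ($B{\left(Z \right)} = \frac{1}{4 \left(-3\right)} = \frac{1}{-12} = - \frac{1}{12}$)
$\left(B{\left(-4 \right)} + p\right)^{2} = \left(- \frac{1}{12} - 1\right)^{2} = \left(- \frac{13}{12}\right)^{2} = \frac{169}{144}$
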